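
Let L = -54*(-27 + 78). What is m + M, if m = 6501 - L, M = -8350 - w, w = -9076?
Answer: 9981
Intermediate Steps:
L = -2754 (L = -54*51 = -2754)
M = 726 (M = -8350 - 1*(-9076) = -8350 + 9076 = 726)
m = 9255 (m = 6501 - 1*(-2754) = 6501 + 2754 = 9255)
m + M = 9255 + 726 = 9981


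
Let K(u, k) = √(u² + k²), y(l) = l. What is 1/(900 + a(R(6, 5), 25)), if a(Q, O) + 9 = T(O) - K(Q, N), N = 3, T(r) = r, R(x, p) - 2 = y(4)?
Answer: 916/839011 + 3*√5/839011 ≈ 0.0010998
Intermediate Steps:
R(x, p) = 6 (R(x, p) = 2 + 4 = 6)
K(u, k) = √(k² + u²)
a(Q, O) = -9 + O - √(9 + Q²) (a(Q, O) = -9 + (O - √(3² + Q²)) = -9 + (O - √(9 + Q²)) = -9 + O - √(9 + Q²))
1/(900 + a(R(6, 5), 25)) = 1/(900 + (-9 + 25 - √(9 + 6²))) = 1/(900 + (-9 + 25 - √(9 + 36))) = 1/(900 + (-9 + 25 - √45)) = 1/(900 + (-9 + 25 - 3*√5)) = 1/(900 + (16 - 3*√5)) = 1/(916 - 3*√5)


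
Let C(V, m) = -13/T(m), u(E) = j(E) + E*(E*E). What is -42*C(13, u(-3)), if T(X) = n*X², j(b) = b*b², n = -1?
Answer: -91/486 ≈ -0.18724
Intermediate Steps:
j(b) = b³
T(X) = -X²
u(E) = 2*E³ (u(E) = E³ + E*(E*E) = E³ + E*E² = E³ + E³ = 2*E³)
C(V, m) = 13/m² (C(V, m) = -13*(-1/m²) = -(-13)/m² = 13/m²)
-42*C(13, u(-3)) = -546/(2*(-3)³)² = -546/(2*(-27))² = -546/(-54)² = -546/2916 = -42*13/2916 = -91/486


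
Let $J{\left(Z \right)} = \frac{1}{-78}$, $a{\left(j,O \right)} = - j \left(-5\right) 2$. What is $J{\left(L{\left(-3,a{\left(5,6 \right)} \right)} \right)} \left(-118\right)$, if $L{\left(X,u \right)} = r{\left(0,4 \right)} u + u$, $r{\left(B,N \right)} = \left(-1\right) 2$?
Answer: $\frac{59}{39} \approx 1.5128$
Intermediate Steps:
$a{\left(j,O \right)} = 10 j$ ($a{\left(j,O \right)} = 5 j 2 = 10 j$)
$r{\left(B,N \right)} = -2$
$L{\left(X,u \right)} = - u$ ($L{\left(X,u \right)} = - 2 u + u = - u$)
$J{\left(Z \right)} = - \frac{1}{78}$
$J{\left(L{\left(-3,a{\left(5,6 \right)} \right)} \right)} \left(-118\right) = \left(- \frac{1}{78}\right) \left(-118\right) = \frac{59}{39}$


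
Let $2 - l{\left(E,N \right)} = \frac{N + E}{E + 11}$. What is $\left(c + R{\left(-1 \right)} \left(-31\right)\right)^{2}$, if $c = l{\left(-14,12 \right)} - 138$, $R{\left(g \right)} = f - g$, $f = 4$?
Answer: $\frac{765625}{9} \approx 85070.0$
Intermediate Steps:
$l{\left(E,N \right)} = 2 - \frac{E + N}{11 + E}$ ($l{\left(E,N \right)} = 2 - \frac{N + E}{E + 11} = 2 - \frac{E + N}{11 + E}$)
$R{\left(g \right)} = 4 - g$
$c = - \frac{410}{3}$ ($c = \frac{22 - 14 - 12}{11 - 14} - 138 = \frac{22 - 14 - 12}{-3} - 138 = \left(- \frac{1}{3}\right) \left(-4\right) - 138 = \frac{4}{3} - 138 = - \frac{410}{3} \approx -136.67$)
$\left(c + R{\left(-1 \right)} \left(-31\right)\right)^{2} = \left(- \frac{410}{3} + \left(4 - -1\right) \left(-31\right)\right)^{2} = \left(- \frac{410}{3} + \left(4 + 1\right) \left(-31\right)\right)^{2} = \left(- \frac{410}{3} + 5 \left(-31\right)\right)^{2} = \left(- \frac{410}{3} - 155\right)^{2} = \left(- \frac{875}{3}\right)^{2} = \frac{765625}{9}$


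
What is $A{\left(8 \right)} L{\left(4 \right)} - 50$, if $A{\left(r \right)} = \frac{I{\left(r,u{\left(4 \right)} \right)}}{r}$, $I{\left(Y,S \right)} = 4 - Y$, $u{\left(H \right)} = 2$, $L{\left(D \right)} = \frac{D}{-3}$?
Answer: $- \frac{148}{3} \approx -49.333$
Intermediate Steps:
$L{\left(D \right)} = - \frac{D}{3}$ ($L{\left(D \right)} = D \left(- \frac{1}{3}\right) = - \frac{D}{3}$)
$A{\left(r \right)} = \frac{4 - r}{r}$
$A{\left(8 \right)} L{\left(4 \right)} - 50 = \frac{4 - 8}{8} \left(\left(- \frac{1}{3}\right) 4\right) - 50 = \frac{4 - 8}{8} \left(- \frac{4}{3}\right) - 50 = \frac{1}{8} \left(-4\right) \left(- \frac{4}{3}\right) - 50 = \left(- \frac{1}{2}\right) \left(- \frac{4}{3}\right) - 50 = \frac{2}{3} - 50 = - \frac{148}{3}$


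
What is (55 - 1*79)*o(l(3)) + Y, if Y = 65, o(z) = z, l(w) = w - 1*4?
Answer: 89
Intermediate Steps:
l(w) = -4 + w (l(w) = w - 4 = -4 + w)
(55 - 1*79)*o(l(3)) + Y = (55 - 1*79)*(-4 + 3) + 65 = (55 - 79)*(-1) + 65 = -24*(-1) + 65 = 24 + 65 = 89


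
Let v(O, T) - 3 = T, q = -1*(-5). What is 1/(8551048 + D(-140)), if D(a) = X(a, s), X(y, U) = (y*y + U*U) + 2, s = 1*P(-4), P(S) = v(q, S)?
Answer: 1/8570651 ≈ 1.1668e-7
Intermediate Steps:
q = 5
v(O, T) = 3 + T
P(S) = 3 + S
s = -1 (s = 1*(3 - 4) = 1*(-1) = -1)
X(y, U) = 2 + U² + y² (X(y, U) = (y² + U²) + 2 = (U² + y²) + 2 = 2 + U² + y²)
D(a) = 3 + a² (D(a) = 2 + (-1)² + a² = 2 + 1 + a² = 3 + a²)
1/(8551048 + D(-140)) = 1/(8551048 + (3 + (-140)²)) = 1/(8551048 + (3 + 19600)) = 1/(8551048 + 19603) = 1/8570651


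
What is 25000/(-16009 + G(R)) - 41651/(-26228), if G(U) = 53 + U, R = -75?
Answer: 12007181/420461068 ≈ 0.028557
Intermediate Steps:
25000/(-16009 + G(R)) - 41651/(-26228) = 25000/(-16009 + (53 - 75)) - 41651/(-26228) = 25000/(-16009 - 22) - 41651*(-1/26228) = 25000/(-16031) + 41651/26228 = 25000*(-1/16031) + 41651/26228 = -25000/16031 + 41651/26228 = 12007181/420461068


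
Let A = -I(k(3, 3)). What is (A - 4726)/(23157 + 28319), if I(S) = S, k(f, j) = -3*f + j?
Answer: -1180/12869 ≈ -0.091693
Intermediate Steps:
k(f, j) = j - 3*f
A = 6 (A = -(3 - 3*3) = -(3 - 9) = -1*(-6) = 6)
(A - 4726)/(23157 + 28319) = (6 - 4726)/(23157 + 28319) = -4720/51476 = -4720*1/51476 = -1180/12869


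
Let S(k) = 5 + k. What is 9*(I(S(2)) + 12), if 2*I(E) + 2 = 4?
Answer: 117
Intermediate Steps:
I(E) = 1 (I(E) = -1 + (1/2)*4 = -1 + 2 = 1)
9*(I(S(2)) + 12) = 9*(1 + 12) = 9*13 = 117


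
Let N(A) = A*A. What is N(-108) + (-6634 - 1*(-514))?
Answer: 5544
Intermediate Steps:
N(A) = A²
N(-108) + (-6634 - 1*(-514)) = (-108)² + (-6634 - 1*(-514)) = 11664 + (-6634 + 514) = 11664 - 6120 = 5544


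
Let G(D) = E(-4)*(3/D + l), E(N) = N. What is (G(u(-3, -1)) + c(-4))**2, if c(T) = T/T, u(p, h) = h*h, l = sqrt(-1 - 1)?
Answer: 89 + 88*I*sqrt(2) ≈ 89.0 + 124.45*I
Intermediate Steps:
l = I*sqrt(2) (l = sqrt(-2) = I*sqrt(2) ≈ 1.4142*I)
u(p, h) = h**2
c(T) = 1
G(D) = -12/D - 4*I*sqrt(2) (G(D) = -4*(3/D + I*sqrt(2)) = -12/D - 4*I*sqrt(2))
(G(u(-3, -1)) + c(-4))**2 = ((-12/((-1)**2) - 4*I*sqrt(2)) + 1)**2 = ((-12/1 - 4*I*sqrt(2)) + 1)**2 = ((-12*1 - 4*I*sqrt(2)) + 1)**2 = ((-12 - 4*I*sqrt(2)) + 1)**2 = (-11 - 4*I*sqrt(2))**2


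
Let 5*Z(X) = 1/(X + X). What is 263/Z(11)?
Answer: 28930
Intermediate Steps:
Z(X) = 1/(10*X) (Z(X) = 1/(5*(X + X)) = 1/(5*((2*X))) = (1/(2*X))/5 = 1/(10*X))
263/Z(11) = 263/((1/10)/11) = 263/((1/10)*(1/11)) = 263/(1/110) = 110*263 = 28930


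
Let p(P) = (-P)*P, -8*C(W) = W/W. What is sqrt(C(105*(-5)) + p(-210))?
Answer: I*sqrt(705602)/4 ≈ 210.0*I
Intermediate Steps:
C(W) = -1/8 (C(W) = -W/(8*W) = -1/8*1 = -1/8)
p(P) = -P**2
sqrt(C(105*(-5)) + p(-210)) = sqrt(-1/8 - 1*(-210)**2) = sqrt(-1/8 - 1*44100) = sqrt(-1/8 - 44100) = sqrt(-352801/8) = I*sqrt(705602)/4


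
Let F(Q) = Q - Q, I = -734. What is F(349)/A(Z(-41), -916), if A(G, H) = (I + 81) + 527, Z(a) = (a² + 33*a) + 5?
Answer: 0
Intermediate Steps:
Z(a) = 5 + a² + 33*a
F(Q) = 0
A(G, H) = -126 (A(G, H) = (-734 + 81) + 527 = -653 + 527 = -126)
F(349)/A(Z(-41), -916) = 0/(-126) = 0*(-1/126) = 0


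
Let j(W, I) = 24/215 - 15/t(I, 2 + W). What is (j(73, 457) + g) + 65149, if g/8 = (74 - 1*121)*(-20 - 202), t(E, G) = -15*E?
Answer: 14602767538/98255 ≈ 1.4862e+5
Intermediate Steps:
j(W, I) = 24/215 + 1/I (j(W, I) = 24/215 - 15*(-1/(15*I)) = 24*(1/215) - (-1)/I = 24/215 + 1/I)
g = 83472 (g = 8*((74 - 1*121)*(-20 - 202)) = 8*((74 - 121)*(-222)) = 8*(-47*(-222)) = 8*10434 = 83472)
(j(73, 457) + g) + 65149 = ((24/215 + 1/457) + 83472) + 65149 = (11183/98255 + 83472) + 65149 = 8201552543/98255 + 65149 = 14602767538/98255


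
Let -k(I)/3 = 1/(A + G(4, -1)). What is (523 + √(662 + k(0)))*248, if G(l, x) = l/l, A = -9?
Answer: 129704 + 62*√10598 ≈ 1.3609e+5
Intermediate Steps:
G(l, x) = 1
k(I) = 3/8 (k(I) = -3/(-9 + 1) = -3/(-8) = -3*(-⅛) = 3/8)
(523 + √(662 + k(0)))*248 = (523 + √(662 + 3/8))*248 = (523 + √(5299/8))*248 = (523 + √10598/4)*248 = 129704 + 62*√10598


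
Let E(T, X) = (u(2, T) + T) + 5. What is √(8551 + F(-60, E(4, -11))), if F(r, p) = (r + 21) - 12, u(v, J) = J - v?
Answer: 10*√85 ≈ 92.195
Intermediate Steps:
E(T, X) = 3 + 2*T (E(T, X) = ((T - 1*2) + T) + 5 = ((T - 2) + T) + 5 = ((-2 + T) + T) + 5 = (-2 + 2*T) + 5 = 3 + 2*T)
F(r, p) = 9 + r (F(r, p) = (21 + r) - 12 = 9 + r)
√(8551 + F(-60, E(4, -11))) = √(8551 + (9 - 60)) = √(8551 - 51) = √8500 = 10*√85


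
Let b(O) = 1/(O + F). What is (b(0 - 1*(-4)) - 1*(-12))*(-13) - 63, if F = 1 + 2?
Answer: -1546/7 ≈ -220.86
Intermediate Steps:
F = 3
b(O) = 1/(3 + O) (b(O) = 1/(O + 3) = 1/(3 + O))
(b(0 - 1*(-4)) - 1*(-12))*(-13) - 63 = (1/(3 + (0 - 1*(-4))) - 1*(-12))*(-13) - 63 = (1/(3 + (0 + 4)) + 12)*(-13) - 63 = (1/(3 + 4) + 12)*(-13) - 63 = (1/7 + 12)*(-13) - 63 = (⅐ + 12)*(-13) - 63 = (85/7)*(-13) - 63 = -1105/7 - 63 = -1546/7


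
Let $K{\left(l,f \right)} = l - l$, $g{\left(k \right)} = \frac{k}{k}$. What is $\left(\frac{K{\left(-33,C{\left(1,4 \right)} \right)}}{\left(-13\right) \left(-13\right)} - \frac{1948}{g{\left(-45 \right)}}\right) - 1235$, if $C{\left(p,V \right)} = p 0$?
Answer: $-3183$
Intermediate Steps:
$C{\left(p,V \right)} = 0$
$g{\left(k \right)} = 1$
$K{\left(l,f \right)} = 0$
$\left(\frac{K{\left(-33,C{\left(1,4 \right)} \right)}}{\left(-13\right) \left(-13\right)} - \frac{1948}{g{\left(-45 \right)}}\right) - 1235 = \left(\frac{0}{\left(-13\right) \left(-13\right)} - \frac{1948}{1}\right) - 1235 = \left(\frac{0}{169} - 1948\right) - 1235 = \left(0 \cdot \frac{1}{169} - 1948\right) - 1235 = \left(0 - 1948\right) - 1235 = -1948 - 1235 = -3183$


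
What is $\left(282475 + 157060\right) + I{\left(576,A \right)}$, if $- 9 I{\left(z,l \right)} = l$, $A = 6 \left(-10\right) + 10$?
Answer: $\frac{3955865}{9} \approx 4.3954 \cdot 10^{5}$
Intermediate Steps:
$A = -50$ ($A = -60 + 10 = -50$)
$I{\left(z,l \right)} = - \frac{l}{9}$
$\left(282475 + 157060\right) + I{\left(576,A \right)} = \left(282475 + 157060\right) - - \frac{50}{9} = 439535 + \frac{50}{9} = \frac{3955865}{9}$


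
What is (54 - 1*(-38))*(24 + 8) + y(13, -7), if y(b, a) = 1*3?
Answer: 2947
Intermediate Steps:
y(b, a) = 3
(54 - 1*(-38))*(24 + 8) + y(13, -7) = (54 - 1*(-38))*(24 + 8) + 3 = (54 + 38)*32 + 3 = 92*32 + 3 = 2944 + 3 = 2947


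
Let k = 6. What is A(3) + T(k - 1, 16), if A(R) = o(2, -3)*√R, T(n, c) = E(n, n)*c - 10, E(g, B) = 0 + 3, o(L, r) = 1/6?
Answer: 38 + √3/6 ≈ 38.289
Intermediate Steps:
o(L, r) = ⅙
E(g, B) = 3
T(n, c) = -10 + 3*c (T(n, c) = 3*c - 10 = -10 + 3*c)
A(R) = √R/6
A(3) + T(k - 1, 16) = √3/6 + (-10 + 3*16) = √3/6 + (-10 + 48) = √3/6 + 38 = 38 + √3/6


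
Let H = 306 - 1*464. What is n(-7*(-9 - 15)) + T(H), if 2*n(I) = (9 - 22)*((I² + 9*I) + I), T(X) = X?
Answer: -194534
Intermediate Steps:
H = -158 (H = 306 - 464 = -158)
n(I) = -65*I - 13*I²/2 (n(I) = ((9 - 22)*((I² + 9*I) + I))/2 = (-13*(I² + 10*I))/2 = (-130*I - 13*I²)/2 = -65*I - 13*I²/2)
n(-7*(-9 - 15)) + T(H) = -13*(-7*(-9 - 15))*(10 - 7*(-9 - 15))/2 - 158 = -13*(-7*(-24))*(10 - 7*(-24))/2 - 158 = -13/2*168*(10 + 168) - 158 = -13/2*168*178 - 158 = -194376 - 158 = -194534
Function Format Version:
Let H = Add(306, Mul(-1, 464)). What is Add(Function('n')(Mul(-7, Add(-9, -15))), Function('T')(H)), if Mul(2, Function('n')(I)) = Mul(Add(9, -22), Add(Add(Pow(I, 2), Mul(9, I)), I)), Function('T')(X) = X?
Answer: -194534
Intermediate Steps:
H = -158 (H = Add(306, -464) = -158)
Function('n')(I) = Add(Mul(-65, I), Mul(Rational(-13, 2), Pow(I, 2))) (Function('n')(I) = Mul(Rational(1, 2), Mul(Add(9, -22), Add(Add(Pow(I, 2), Mul(9, I)), I))) = Mul(Rational(1, 2), Mul(-13, Add(Pow(I, 2), Mul(10, I)))) = Mul(Rational(1, 2), Add(Mul(-130, I), Mul(-13, Pow(I, 2)))) = Add(Mul(-65, I), Mul(Rational(-13, 2), Pow(I, 2))))
Add(Function('n')(Mul(-7, Add(-9, -15))), Function('T')(H)) = Add(Mul(Rational(-13, 2), Mul(-7, Add(-9, -15)), Add(10, Mul(-7, Add(-9, -15)))), -158) = Add(Mul(Rational(-13, 2), Mul(-7, -24), Add(10, Mul(-7, -24))), -158) = Add(Mul(Rational(-13, 2), 168, Add(10, 168)), -158) = Add(Mul(Rational(-13, 2), 168, 178), -158) = Add(-194376, -158) = -194534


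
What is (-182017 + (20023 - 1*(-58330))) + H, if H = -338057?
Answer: -441721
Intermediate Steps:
(-182017 + (20023 - 1*(-58330))) + H = (-182017 + (20023 - 1*(-58330))) - 338057 = (-182017 + (20023 + 58330)) - 338057 = (-182017 + 78353) - 338057 = -103664 - 338057 = -441721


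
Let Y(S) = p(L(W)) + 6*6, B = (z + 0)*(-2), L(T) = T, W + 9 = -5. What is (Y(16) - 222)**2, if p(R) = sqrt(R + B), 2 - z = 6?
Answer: (186 - I*sqrt(6))**2 ≈ 34590.0 - 911.2*I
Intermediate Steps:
z = -4 (z = 2 - 1*6 = 2 - 6 = -4)
W = -14 (W = -9 - 5 = -14)
B = 8 (B = (-4 + 0)*(-2) = -4*(-2) = 8)
p(R) = sqrt(8 + R) (p(R) = sqrt(R + 8) = sqrt(8 + R))
Y(S) = 36 + I*sqrt(6) (Y(S) = sqrt(8 - 14) + 6*6 = sqrt(-6) + 36 = I*sqrt(6) + 36 = 36 + I*sqrt(6))
(Y(16) - 222)**2 = ((36 + I*sqrt(6)) - 222)**2 = (-186 + I*sqrt(6))**2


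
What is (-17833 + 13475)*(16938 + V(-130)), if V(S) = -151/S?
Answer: -4798356289/65 ≈ -7.3821e+7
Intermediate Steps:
(-17833 + 13475)*(16938 + V(-130)) = (-17833 + 13475)*(16938 - 151/(-130)) = -4358*(16938 - 151*(-1/130)) = -4358*(16938 + 151/130) = -4358*2202091/130 = -4798356289/65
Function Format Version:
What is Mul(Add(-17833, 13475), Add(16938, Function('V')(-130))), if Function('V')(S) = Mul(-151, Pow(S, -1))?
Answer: Rational(-4798356289, 65) ≈ -7.3821e+7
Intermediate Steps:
Mul(Add(-17833, 13475), Add(16938, Function('V')(-130))) = Mul(Add(-17833, 13475), Add(16938, Mul(-151, Pow(-130, -1)))) = Mul(-4358, Add(16938, Mul(-151, Rational(-1, 130)))) = Mul(-4358, Add(16938, Rational(151, 130))) = Mul(-4358, Rational(2202091, 130)) = Rational(-4798356289, 65)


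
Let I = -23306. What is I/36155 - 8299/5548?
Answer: -429352033/200587940 ≈ -2.1405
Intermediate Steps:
I/36155 - 8299/5548 = -23306/36155 - 8299/5548 = -429352033/200587940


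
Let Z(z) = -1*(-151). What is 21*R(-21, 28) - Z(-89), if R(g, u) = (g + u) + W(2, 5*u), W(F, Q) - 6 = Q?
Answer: 3062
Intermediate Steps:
W(F, Q) = 6 + Q
R(g, u) = 6 + g + 6*u (R(g, u) = (g + u) + (6 + 5*u) = 6 + g + 6*u)
Z(z) = 151
21*R(-21, 28) - Z(-89) = 21*(6 - 21 + 6*28) - 1*151 = 21*(6 - 21 + 168) - 151 = 21*153 - 151 = 3213 - 151 = 3062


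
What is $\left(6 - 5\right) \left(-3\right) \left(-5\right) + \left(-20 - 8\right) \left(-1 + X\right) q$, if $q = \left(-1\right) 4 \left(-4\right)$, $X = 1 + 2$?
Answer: $-881$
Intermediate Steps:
$X = 3$
$q = 16$ ($q = \left(-4\right) \left(-4\right) = 16$)
$\left(6 - 5\right) \left(-3\right) \left(-5\right) + \left(-20 - 8\right) \left(-1 + X\right) q = \left(6 - 5\right) \left(-3\right) \left(-5\right) + \left(-20 - 8\right) \left(-1 + 3\right) 16 = 1 \left(-3\right) \left(-5\right) + \left(-20 - 8\right) 2 \cdot 16 = \left(-3\right) \left(-5\right) + \left(-28\right) 2 \cdot 16 = 15 - 896 = -881$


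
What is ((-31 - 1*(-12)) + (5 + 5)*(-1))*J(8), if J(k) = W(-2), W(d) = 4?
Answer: -116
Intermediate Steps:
J(k) = 4
((-31 - 1*(-12)) + (5 + 5)*(-1))*J(8) = ((-31 - 1*(-12)) + (5 + 5)*(-1))*4 = ((-31 + 12) + 10*(-1))*4 = (-19 - 10)*4 = -29*4 = -116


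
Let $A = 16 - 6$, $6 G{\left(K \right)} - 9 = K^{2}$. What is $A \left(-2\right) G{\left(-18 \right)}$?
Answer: $-1110$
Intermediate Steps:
$G{\left(K \right)} = \frac{3}{2} + \frac{K^{2}}{6}$
$A = 10$
$A \left(-2\right) G{\left(-18 \right)} = 10 \left(-2\right) \left(\frac{3}{2} + \frac{\left(-18\right)^{2}}{6}\right) = - 20 \left(\frac{3}{2} + \frac{1}{6} \cdot 324\right) = - 20 \left(\frac{3}{2} + 54\right) = \left(-20\right) \frac{111}{2} = -1110$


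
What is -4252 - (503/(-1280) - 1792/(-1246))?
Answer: -484506913/113920 ≈ -4253.0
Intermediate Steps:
-4252 - (503/(-1280) - 1792/(-1246)) = -4252 - (503*(-1/1280) - 1792*(-1/1246)) = -4252 - (-503/1280 + 128/89) = -4252 - 1*119073/113920 = -4252 - 119073/113920 = -484506913/113920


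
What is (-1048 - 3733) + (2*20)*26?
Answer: -3741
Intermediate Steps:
(-1048 - 3733) + (2*20)*26 = -4781 + 40*26 = -4781 + 1040 = -3741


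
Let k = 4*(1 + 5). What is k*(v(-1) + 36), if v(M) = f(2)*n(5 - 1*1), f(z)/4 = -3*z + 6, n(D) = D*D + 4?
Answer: 864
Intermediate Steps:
n(D) = 4 + D**2 (n(D) = D**2 + 4 = 4 + D**2)
f(z) = 24 - 12*z (f(z) = 4*(-3*z + 6) = 4*(6 - 3*z) = 24 - 12*z)
k = 24 (k = 4*6 = 24)
v(M) = 0 (v(M) = (24 - 12*2)*(4 + (5 - 1*1)**2) = (24 - 24)*(4 + (5 - 1)**2) = 0*(4 + 4**2) = 0*(4 + 16) = 0*20 = 0)
k*(v(-1) + 36) = 24*(0 + 36) = 24*36 = 864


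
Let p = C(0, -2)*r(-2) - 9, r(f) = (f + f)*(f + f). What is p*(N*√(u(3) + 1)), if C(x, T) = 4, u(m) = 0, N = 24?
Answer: 1320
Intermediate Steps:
r(f) = 4*f² (r(f) = (2*f)*(2*f) = 4*f²)
p = 55 (p = 4*(4*(-2)²) - 9 = 4*(4*4) - 9 = 4*16 - 9 = 64 - 9 = 55)
p*(N*√(u(3) + 1)) = 55*(24*√(0 + 1)) = 55*(24*√1) = 55*(24*1) = 55*24 = 1320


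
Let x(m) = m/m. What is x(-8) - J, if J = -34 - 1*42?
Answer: 77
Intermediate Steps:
x(m) = 1
J = -76 (J = -34 - 42 = -76)
x(-8) - J = 1 - 1*(-76) = 1 + 76 = 77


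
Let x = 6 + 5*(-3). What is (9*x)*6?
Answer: -486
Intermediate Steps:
x = -9 (x = 6 - 15 = -9)
(9*x)*6 = (9*(-9))*6 = -81*6 = -486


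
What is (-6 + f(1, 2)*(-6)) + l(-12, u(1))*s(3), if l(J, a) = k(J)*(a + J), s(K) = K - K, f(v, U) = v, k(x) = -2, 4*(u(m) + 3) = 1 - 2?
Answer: -12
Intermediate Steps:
u(m) = -13/4 (u(m) = -3 + (1 - 2)/4 = -3 + (¼)*(-1) = -3 - ¼ = -13/4)
s(K) = 0
l(J, a) = -2*J - 2*a (l(J, a) = -2*(a + J) = -2*(J + a) = -2*J - 2*a)
(-6 + f(1, 2)*(-6)) + l(-12, u(1))*s(3) = (-6 + 1*(-6)) + (-2*(-12) - 2*(-13/4))*0 = (-6 - 6) + (24 + 13/2)*0 = -12 + (61/2)*0 = -12 + 0 = -12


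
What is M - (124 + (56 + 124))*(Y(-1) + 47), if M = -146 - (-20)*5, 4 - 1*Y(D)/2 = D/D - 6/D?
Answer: -12510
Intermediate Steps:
Y(D) = 6 + 12/D (Y(D) = 8 - 2*(D/D - 6/D) = 8 - 2*(1 - 6/D) = 8 + (-2 + 12/D) = 6 + 12/D)
M = -46 (M = -146 - 1*(-100) = -146 + 100 = -46)
M - (124 + (56 + 124))*(Y(-1) + 47) = -46 - (124 + (56 + 124))*((6 + 12/(-1)) + 47) = -46 - (124 + 180)*((6 + 12*(-1)) + 47) = -46 - 304*((6 - 12) + 47) = -46 - 304*(-6 + 47) = -46 - 304*41 = -46 - 1*12464 = -46 - 12464 = -12510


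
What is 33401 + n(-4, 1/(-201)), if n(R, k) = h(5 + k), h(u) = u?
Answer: 6714605/201 ≈ 33406.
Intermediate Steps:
n(R, k) = 5 + k
33401 + n(-4, 1/(-201)) = 33401 + (5 + 1/(-201)) = 33401 + (5 - 1/201) = 33401 + 1004/201 = 6714605/201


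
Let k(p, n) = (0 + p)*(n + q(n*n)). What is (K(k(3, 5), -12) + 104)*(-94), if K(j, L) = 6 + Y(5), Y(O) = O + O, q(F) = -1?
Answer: -11280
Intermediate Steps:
Y(O) = 2*O
k(p, n) = p*(-1 + n) (k(p, n) = (0 + p)*(n - 1) = p*(-1 + n))
K(j, L) = 16 (K(j, L) = 6 + 2*5 = 6 + 10 = 16)
(K(k(3, 5), -12) + 104)*(-94) = (16 + 104)*(-94) = 120*(-94) = -11280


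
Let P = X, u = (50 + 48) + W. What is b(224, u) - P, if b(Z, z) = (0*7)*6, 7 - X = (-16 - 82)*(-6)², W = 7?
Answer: -3535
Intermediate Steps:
X = 3535 (X = 7 - (-16 - 82)*(-6)² = 7 - (-98)*36 = 7 - 1*(-3528) = 7 + 3528 = 3535)
u = 105 (u = (50 + 48) + 7 = 98 + 7 = 105)
P = 3535
b(Z, z) = 0 (b(Z, z) = 0*6 = 0)
b(224, u) - P = 0 - 1*3535 = 0 - 3535 = -3535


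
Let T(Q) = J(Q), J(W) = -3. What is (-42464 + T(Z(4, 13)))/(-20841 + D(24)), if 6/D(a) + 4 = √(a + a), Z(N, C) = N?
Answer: 2360061058/1158176049 + 84934*√3/1158176049 ≈ 2.0379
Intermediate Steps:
T(Q) = -3
D(a) = 6/(-4 + √2*√a) (D(a) = 6/(-4 + √(a + a)) = 6/(-4 + √(2*a)) = 6/(-4 + √2*√a))
(-42464 + T(Z(4, 13)))/(-20841 + D(24)) = (-42464 - 3)/(-20841 + 6/(-4 + √2*√24)) = -42467/(-20841 + 6/(-4 + √2*(2*√6))) = -42467/(-20841 + 6/(-4 + 4*√3))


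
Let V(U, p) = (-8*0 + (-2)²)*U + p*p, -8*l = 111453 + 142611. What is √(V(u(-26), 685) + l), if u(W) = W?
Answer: √437363 ≈ 661.33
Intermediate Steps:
l = -31758 (l = -(111453 + 142611)/8 = -⅛*254064 = -31758)
V(U, p) = p² + 4*U (V(U, p) = (0 + 4)*U + p² = 4*U + p² = p² + 4*U)
√(V(u(-26), 685) + l) = √((685² + 4*(-26)) - 31758) = √((469225 - 104) - 31758) = √(469121 - 31758) = √437363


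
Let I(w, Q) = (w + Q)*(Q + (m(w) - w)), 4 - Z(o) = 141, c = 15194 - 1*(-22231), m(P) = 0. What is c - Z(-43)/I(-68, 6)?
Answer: 171705763/4588 ≈ 37425.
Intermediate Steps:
c = 37425 (c = 15194 + 22231 = 37425)
Z(o) = -137 (Z(o) = 4 - 1*141 = 4 - 141 = -137)
I(w, Q) = (Q + w)*(Q - w) (I(w, Q) = (w + Q)*(Q + (0 - w)) = (Q + w)*(Q - w))
c - Z(-43)/I(-68, 6) = 37425 - (-137)/(6² - 1*(-68)²) = 37425 - (-137)/(36 - 1*4624) = 37425 - (-137)/(36 - 4624) = 37425 - (-137)/(-4588) = 37425 - (-137)*(-1)/4588 = 37425 - 1*137/4588 = 37425 - 137/4588 = 171705763/4588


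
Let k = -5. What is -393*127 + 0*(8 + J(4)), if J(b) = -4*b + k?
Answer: -49911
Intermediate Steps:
J(b) = -5 - 4*b (J(b) = -4*b - 5 = -5 - 4*b)
-393*127 + 0*(8 + J(4)) = -393*127 + 0*(8 + (-5 - 4*4)) = -49911 + 0*(8 + (-5 - 16)) = -49911 + 0*(8 - 21) = -49911 + 0*(-13) = -49911 + 0 = -49911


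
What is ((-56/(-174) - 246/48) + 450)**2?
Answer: 96011360449/484416 ≈ 1.9820e+5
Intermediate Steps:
((-56/(-174) - 246/48) + 450)**2 = ((-56*(-1/174) - 246*1/48) + 450)**2 = ((28/87 - 41/8) + 450)**2 = (-3343/696 + 450)**2 = (309857/696)**2 = 96011360449/484416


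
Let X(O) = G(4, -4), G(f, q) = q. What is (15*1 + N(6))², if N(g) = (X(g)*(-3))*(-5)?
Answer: 2025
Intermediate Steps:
X(O) = -4
N(g) = -60 (N(g) = -4*(-3)*(-5) = 12*(-5) = -60)
(15*1 + N(6))² = (15*1 - 60)² = (15 - 60)² = (-45)² = 2025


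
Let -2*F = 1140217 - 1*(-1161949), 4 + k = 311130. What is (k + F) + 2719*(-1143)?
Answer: -3947774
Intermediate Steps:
k = 311126 (k = -4 + 311130 = 311126)
F = -1151083 (F = -(1140217 - 1*(-1161949))/2 = -(1140217 + 1161949)/2 = -1/2*2302166 = -1151083)
(k + F) + 2719*(-1143) = (311126 - 1151083) + 2719*(-1143) = -839957 - 3107817 = -3947774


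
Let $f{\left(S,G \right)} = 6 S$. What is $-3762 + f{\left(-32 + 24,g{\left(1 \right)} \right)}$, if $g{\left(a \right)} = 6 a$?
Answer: $-3810$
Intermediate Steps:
$-3762 + f{\left(-32 + 24,g{\left(1 \right)} \right)} = -3762 + 6 \left(-32 + 24\right) = -3762 + 6 \left(-8\right) = -3762 - 48 = -3810$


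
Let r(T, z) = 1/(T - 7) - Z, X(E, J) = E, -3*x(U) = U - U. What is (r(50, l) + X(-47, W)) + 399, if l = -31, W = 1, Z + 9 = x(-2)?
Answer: 15524/43 ≈ 361.02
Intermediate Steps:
x(U) = 0 (x(U) = -(U - U)/3 = -1/3*0 = 0)
Z = -9 (Z = -9 + 0 = -9)
r(T, z) = 9 + 1/(-7 + T) (r(T, z) = 1/(T - 7) - 1*(-9) = 1/(-7 + T) + 9 = 9 + 1/(-7 + T))
(r(50, l) + X(-47, W)) + 399 = ((-62 + 9*50)/(-7 + 50) - 47) + 399 = ((-62 + 450)/43 - 47) + 399 = ((1/43)*388 - 47) + 399 = (388/43 - 47) + 399 = -1633/43 + 399 = 15524/43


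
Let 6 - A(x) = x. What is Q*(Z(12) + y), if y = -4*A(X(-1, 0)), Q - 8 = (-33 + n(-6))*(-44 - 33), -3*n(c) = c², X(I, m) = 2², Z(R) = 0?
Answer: -27784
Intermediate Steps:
X(I, m) = 4
A(x) = 6 - x
n(c) = -c²/3
Q = 3473 (Q = 8 + (-33 - ⅓*(-6)²)*(-44 - 33) = 8 + (-33 - ⅓*36)*(-77) = 8 + (-33 - 12)*(-77) = 8 - 45*(-77) = 8 + 3465 = 3473)
y = -8 (y = -4*(6 - 1*4) = -4*(6 - 4) = -4*2 = -8)
Q*(Z(12) + y) = 3473*(0 - 8) = 3473*(-8) = -27784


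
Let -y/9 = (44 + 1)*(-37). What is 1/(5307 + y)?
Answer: 1/20292 ≈ 4.9281e-5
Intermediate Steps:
y = 14985 (y = -9*(44 + 1)*(-37) = -405*(-37) = -9*(-1665) = 14985)
1/(5307 + y) = 1/(5307 + 14985) = 1/20292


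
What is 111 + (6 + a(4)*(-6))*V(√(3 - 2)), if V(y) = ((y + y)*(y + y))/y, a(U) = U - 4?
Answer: 135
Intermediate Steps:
a(U) = -4 + U
V(y) = 4*y (V(y) = ((2*y)*(2*y))/y = (4*y²)/y = 4*y)
111 + (6 + a(4)*(-6))*V(√(3 - 2)) = 111 + (6 + (-4 + 4)*(-6))*(4*√(3 - 2)) = 111 + (6 + 0*(-6))*(4*√1) = 111 + (6 + 0)*(4*1) = 111 + 6*4 = 111 + 24 = 135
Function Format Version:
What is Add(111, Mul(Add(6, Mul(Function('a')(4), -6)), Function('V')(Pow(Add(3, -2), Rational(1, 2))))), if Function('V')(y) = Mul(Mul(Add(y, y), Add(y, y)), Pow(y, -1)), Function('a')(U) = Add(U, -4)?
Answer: 135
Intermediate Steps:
Function('a')(U) = Add(-4, U)
Function('V')(y) = Mul(4, y) (Function('V')(y) = Mul(Mul(Mul(2, y), Mul(2, y)), Pow(y, -1)) = Mul(Mul(4, Pow(y, 2)), Pow(y, -1)) = Mul(4, y))
Add(111, Mul(Add(6, Mul(Function('a')(4), -6)), Function('V')(Pow(Add(3, -2), Rational(1, 2))))) = Add(111, Mul(Add(6, Mul(Add(-4, 4), -6)), Mul(4, Pow(Add(3, -2), Rational(1, 2))))) = Add(111, Mul(Add(6, Mul(0, -6)), Mul(4, Pow(1, Rational(1, 2))))) = Add(111, Mul(Add(6, 0), Mul(4, 1))) = Add(111, Mul(6, 4)) = Add(111, 24) = 135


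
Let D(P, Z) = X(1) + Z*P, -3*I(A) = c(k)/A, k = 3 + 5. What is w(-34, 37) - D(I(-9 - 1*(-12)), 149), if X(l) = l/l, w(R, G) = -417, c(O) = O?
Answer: -2570/9 ≈ -285.56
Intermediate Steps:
k = 8
X(l) = 1
I(A) = -8/(3*A)
D(P, Z) = 1 + P*Z (D(P, Z) = 1 + Z*P = 1 + P*Z)
w(-34, 37) - D(I(-9 - 1*(-12)), 149) = -417 - (1 - 8/(3*(-9 - 1*(-12)))*149) = -417 - (1 - 8/(3*(-9 + 12))*149) = -417 - (1 - 8/3/3*149) = -417 - (1 - 8/3*⅓*149) = -417 - (1 - 8/9*149) = -417 - (1 - 1192/9) = -417 - 1*(-1183/9) = -417 + 1183/9 = -2570/9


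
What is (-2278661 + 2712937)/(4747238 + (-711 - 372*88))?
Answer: 434276/4713791 ≈ 0.092129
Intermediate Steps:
(-2278661 + 2712937)/(4747238 + (-711 - 372*88)) = 434276/(4747238 + (-711 - 32736)) = 434276/(4747238 - 33447) = 434276/4713791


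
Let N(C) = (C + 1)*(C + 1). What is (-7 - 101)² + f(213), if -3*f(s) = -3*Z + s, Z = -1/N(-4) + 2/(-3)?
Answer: 104330/9 ≈ 11592.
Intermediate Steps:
N(C) = (1 + C)² (N(C) = (1 + C)*(1 + C) = (1 + C)²)
Z = -7/9 (Z = -1/((1 - 4)²) + 2/(-3) = -1/((-3)²) + 2*(-⅓) = -1/9 - ⅔ = -1*⅑ - ⅔ = -⅑ - ⅔ = -7/9 ≈ -0.77778)
f(s) = -7/9 - s/3 (f(s) = -(-3*(-7/9) + s)/3 = -(7/3 + s)/3 = -7/9 - s/3)
(-7 - 101)² + f(213) = (-7 - 101)² + (-7/9 - ⅓*213) = (-108)² + (-7/9 - 71) = 11664 - 646/9 = 104330/9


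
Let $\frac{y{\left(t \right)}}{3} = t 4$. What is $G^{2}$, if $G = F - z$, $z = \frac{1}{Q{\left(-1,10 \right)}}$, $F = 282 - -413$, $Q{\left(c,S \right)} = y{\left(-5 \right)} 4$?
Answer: $\frac{27822573601}{57600} \approx 4.8303 \cdot 10^{5}$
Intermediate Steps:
$y{\left(t \right)} = 12 t$ ($y{\left(t \right)} = 3 t 4 = 3 \cdot 4 t = 12 t$)
$Q{\left(c,S \right)} = -240$ ($Q{\left(c,S \right)} = 12 \left(-5\right) 4 = \left(-60\right) 4 = -240$)
$F = 695$ ($F = 282 + 413 = 695$)
$z = - \frac{1}{240}$ ($z = \frac{1}{-240} = - \frac{1}{240} \approx -0.0041667$)
$G = \frac{166801}{240}$ ($G = 695 - - \frac{1}{240} = 695 + \frac{1}{240} = \frac{166801}{240} \approx 695.0$)
$G^{2} = \left(\frac{166801}{240}\right)^{2} = \frac{27822573601}{57600}$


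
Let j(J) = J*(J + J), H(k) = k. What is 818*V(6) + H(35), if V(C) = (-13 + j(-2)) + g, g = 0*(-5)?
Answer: -4055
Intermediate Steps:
g = 0
j(J) = 2*J² (j(J) = J*(2*J) = 2*J²)
V(C) = -5 (V(C) = (-13 + 2*(-2)²) + 0 = (-13 + 2*4) + 0 = (-13 + 8) + 0 = -5 + 0 = -5)
818*V(6) + H(35) = 818*(-5) + 35 = -4090 + 35 = -4055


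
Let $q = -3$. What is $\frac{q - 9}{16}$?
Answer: $- \frac{3}{4} \approx -0.75$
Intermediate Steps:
$\frac{q - 9}{16} = \frac{-3 - 9}{16} = \frac{1}{16} \left(-12\right) = - \frac{3}{4}$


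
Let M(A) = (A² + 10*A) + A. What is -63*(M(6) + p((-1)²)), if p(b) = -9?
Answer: -5859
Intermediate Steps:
M(A) = A² + 11*A
-63*(M(6) + p((-1)²)) = -63*(6*(11 + 6) - 9) = -63*(6*17 - 9) = -63*(102 - 9) = -63*93 = -5859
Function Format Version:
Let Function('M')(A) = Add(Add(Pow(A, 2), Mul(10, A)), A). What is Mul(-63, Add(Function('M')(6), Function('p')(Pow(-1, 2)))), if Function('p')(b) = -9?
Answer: -5859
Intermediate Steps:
Function('M')(A) = Add(Pow(A, 2), Mul(11, A))
Mul(-63, Add(Function('M')(6), Function('p')(Pow(-1, 2)))) = Mul(-63, Add(Mul(6, Add(11, 6)), -9)) = Mul(-63, Add(Mul(6, 17), -9)) = Mul(-63, Add(102, -9)) = Mul(-63, 93) = -5859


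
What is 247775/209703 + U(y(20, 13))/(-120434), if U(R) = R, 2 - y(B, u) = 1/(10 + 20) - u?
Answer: 298373957951/252553711020 ≈ 1.1814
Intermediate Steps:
y(B, u) = 59/30 + u (y(B, u) = 2 - (1/(10 + 20) - u) = 2 - (1/30 - u) = 2 + (-1/30 + u) = 59/30 + u)
247775/209703 + U(y(20, 13))/(-120434) = 247775/209703 + (59/30 + 13)/(-120434) = 247775*(1/209703) + (449/30)*(-1/120434) = 247775/209703 - 449/3613020 = 298373957951/252553711020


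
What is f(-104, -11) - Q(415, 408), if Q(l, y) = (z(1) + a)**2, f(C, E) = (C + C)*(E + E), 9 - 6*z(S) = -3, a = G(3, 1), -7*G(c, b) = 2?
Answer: 224080/49 ≈ 4573.1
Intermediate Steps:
G(c, b) = -2/7 (G(c, b) = -1/7*2 = -2/7)
a = -2/7 ≈ -0.28571
z(S) = 2 (z(S) = 3/2 - 1/6*(-3) = 3/2 + 1/2 = 2)
f(C, E) = 4*C*E (f(C, E) = (2*C)*(2*E) = 4*C*E)
Q(l, y) = 144/49 (Q(l, y) = (2 - 2/7)**2 = (12/7)**2 = 144/49)
f(-104, -11) - Q(415, 408) = 4*(-104)*(-11) - 1*144/49 = 4576 - 144/49 = 224080/49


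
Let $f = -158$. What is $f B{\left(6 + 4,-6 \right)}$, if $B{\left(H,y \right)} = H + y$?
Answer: $-632$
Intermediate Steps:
$f B{\left(6 + 4,-6 \right)} = - 158 \left(\left(6 + 4\right) - 6\right) = - 158 \left(10 - 6\right) = \left(-158\right) 4 = -632$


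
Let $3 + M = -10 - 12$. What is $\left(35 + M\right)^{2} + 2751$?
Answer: $2851$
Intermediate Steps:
$M = -25$ ($M = -3 - 22 = -25$)
$\left(35 + M\right)^{2} + 2751 = \left(35 - 25\right)^{2} + 2751 = 10^{2} + 2751 = 100 + 2751 = 2851$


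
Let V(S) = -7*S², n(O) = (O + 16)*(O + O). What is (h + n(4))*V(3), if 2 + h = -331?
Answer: 10899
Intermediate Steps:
h = -333 (h = -2 - 331 = -333)
n(O) = 2*O*(16 + O) (n(O) = (16 + O)*(2*O) = 2*O*(16 + O))
(h + n(4))*V(3) = (-333 + 2*4*(16 + 4))*(-7*3²) = (-333 + 2*4*20)*(-7*9) = (-333 + 160)*(-63) = -173*(-63) = 10899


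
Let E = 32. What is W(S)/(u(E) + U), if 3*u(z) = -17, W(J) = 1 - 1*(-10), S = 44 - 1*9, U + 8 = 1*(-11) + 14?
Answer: -33/32 ≈ -1.0313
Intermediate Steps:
U = -5 (U = -8 + (1*(-11) + 14) = -8 + (-11 + 14) = -8 + 3 = -5)
S = 35 (S = 44 - 9 = 35)
W(J) = 11 (W(J) = 1 + 10 = 11)
u(z) = -17/3 (u(z) = (⅓)*(-17) = -17/3)
W(S)/(u(E) + U) = 11/(-17/3 - 5) = 11/(-32/3) = 11*(-3/32) = -33/32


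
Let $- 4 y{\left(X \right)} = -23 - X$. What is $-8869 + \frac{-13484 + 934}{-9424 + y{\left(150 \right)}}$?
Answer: $- \frac{332741287}{37523} \approx -8867.7$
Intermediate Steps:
$y{\left(X \right)} = \frac{23}{4} + \frac{X}{4}$ ($y{\left(X \right)} = - \frac{-23 - X}{4} = \frac{23}{4} + \frac{X}{4}$)
$-8869 + \frac{-13484 + 934}{-9424 + y{\left(150 \right)}} = -8869 + \frac{-13484 + 934}{-9424 + \left(\frac{23}{4} + \frac{1}{4} \cdot 150\right)} = -8869 - \frac{12550}{-9424 + \left(\frac{23}{4} + \frac{75}{2}\right)} = -8869 - \frac{12550}{-9424 + \frac{173}{4}} = -8869 - \frac{12550}{- \frac{37523}{4}} = -8869 - - \frac{50200}{37523} = -8869 + \frac{50200}{37523} = - \frac{332741287}{37523}$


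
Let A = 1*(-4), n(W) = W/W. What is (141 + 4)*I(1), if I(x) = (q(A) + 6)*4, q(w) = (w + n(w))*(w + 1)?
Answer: 8700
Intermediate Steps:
n(W) = 1
A = -4
q(w) = (1 + w)² (q(w) = (w + 1)*(w + 1) = (1 + w)*(1 + w) = (1 + w)²)
I(x) = 60 (I(x) = ((1 + (-4)² + 2*(-4)) + 6)*4 = ((1 + 16 - 8) + 6)*4 = (9 + 6)*4 = 15*4 = 60)
(141 + 4)*I(1) = (141 + 4)*60 = 145*60 = 8700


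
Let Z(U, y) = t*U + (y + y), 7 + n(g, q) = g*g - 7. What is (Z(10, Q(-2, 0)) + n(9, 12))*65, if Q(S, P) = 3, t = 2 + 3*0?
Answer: 6045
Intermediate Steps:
t = 2 (t = 2 + 0 = 2)
n(g, q) = -14 + g**2 (n(g, q) = -7 + (g*g - 7) = -7 + (g**2 - 7) = -7 + (-7 + g**2) = -14 + g**2)
Z(U, y) = 2*U + 2*y (Z(U, y) = 2*U + (y + y) = 2*U + 2*y)
(Z(10, Q(-2, 0)) + n(9, 12))*65 = ((2*10 + 2*3) + (-14 + 9**2))*65 = ((20 + 6) + (-14 + 81))*65 = (26 + 67)*65 = 93*65 = 6045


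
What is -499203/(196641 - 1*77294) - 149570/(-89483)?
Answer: -26819451259/10679527601 ≈ -2.5113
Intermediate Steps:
-499203/(196641 - 1*77294) - 149570/(-89483) = -499203/(196641 - 77294) - 149570*(-1/89483) = -499203/119347 + 149570/89483 = -26819451259/10679527601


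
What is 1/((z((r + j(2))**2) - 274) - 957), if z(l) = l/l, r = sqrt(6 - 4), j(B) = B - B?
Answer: -1/1230 ≈ -0.00081301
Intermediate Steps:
j(B) = 0
r = sqrt(2) ≈ 1.4142
z(l) = 1
1/((z((r + j(2))**2) - 274) - 957) = 1/((1 - 274) - 957) = 1/(-273 - 957) = 1/(-1230) = -1/1230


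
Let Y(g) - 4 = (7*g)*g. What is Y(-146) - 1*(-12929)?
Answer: 162145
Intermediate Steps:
Y(g) = 4 + 7*g**2 (Y(g) = 4 + (7*g)*g = 4 + 7*g**2)
Y(-146) - 1*(-12929) = (4 + 7*(-146)**2) - 1*(-12929) = (4 + 7*21316) + 12929 = (4 + 149212) + 12929 = 149216 + 12929 = 162145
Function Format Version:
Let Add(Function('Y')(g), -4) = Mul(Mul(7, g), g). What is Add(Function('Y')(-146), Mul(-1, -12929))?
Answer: 162145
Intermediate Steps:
Function('Y')(g) = Add(4, Mul(7, Pow(g, 2))) (Function('Y')(g) = Add(4, Mul(Mul(7, g), g)) = Add(4, Mul(7, Pow(g, 2))))
Add(Function('Y')(-146), Mul(-1, -12929)) = Add(Add(4, Mul(7, Pow(-146, 2))), Mul(-1, -12929)) = Add(Add(4, Mul(7, 21316)), 12929) = Add(Add(4, 149212), 12929) = Add(149216, 12929) = 162145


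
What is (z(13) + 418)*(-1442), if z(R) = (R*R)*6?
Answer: -2064944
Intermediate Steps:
z(R) = 6*R**2 (z(R) = R**2*6 = 6*R**2)
(z(13) + 418)*(-1442) = (6*13**2 + 418)*(-1442) = (6*169 + 418)*(-1442) = (1014 + 418)*(-1442) = 1432*(-1442) = -2064944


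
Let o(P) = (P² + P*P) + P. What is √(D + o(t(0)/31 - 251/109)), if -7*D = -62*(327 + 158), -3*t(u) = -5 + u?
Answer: 2*√5417326151657/70959 ≈ 65.602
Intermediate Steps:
t(u) = 5/3 - u/3 (t(u) = -(-5 + u)/3 = 5/3 - u/3)
o(P) = P + 2*P² (o(P) = (P² + P²) + P = 2*P² + P = P + 2*P²)
D = 30070/7 (D = -(-62)*(327 + 158)/7 = -(-62)*485/7 = -⅐*(-30070) = 30070/7 ≈ 4295.7)
√(D + o(t(0)/31 - 251/109)) = √(30070/7 + ((5/3 - ⅓*0)/31 - 251/109)*(1 + 2*((5/3 - ⅓*0)/31 - 251/109))) = √(30070/7 + ((5/3 + 0)*(1/31) - 251*1/109)*(1 + 2*((5/3 + 0)*(1/31) - 251*1/109))) = √(30070/7 + ((5/3)*(1/31) - 251/109)*(1 + 2*((5/3)*(1/31) - 251/109))) = √(30070/7 + (5/93 - 251/109)*(1 + 2*(5/93 - 251/109))) = √(30070/7 - 22798*(1 + 2*(-22798/10137))/10137) = √(30070/7 - 22798*(1 - 45596/10137)/10137) = √(30070/7 - 22798/10137*(-35459/10137)) = √(30070/7 + 808394282/102758769) = √(3095614943804/719311383) = 2*√5417326151657/70959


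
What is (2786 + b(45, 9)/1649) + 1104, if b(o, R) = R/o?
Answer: 32073051/8245 ≈ 3890.0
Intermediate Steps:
(2786 + b(45, 9)/1649) + 1104 = (2786 + (9/45)/1649) + 1104 = (2786 + (9*(1/45))*(1/1649)) + 1104 = (2786 + (⅕)*(1/1649)) + 1104 = (2786 + 1/8245) + 1104 = 22970571/8245 + 1104 = 32073051/8245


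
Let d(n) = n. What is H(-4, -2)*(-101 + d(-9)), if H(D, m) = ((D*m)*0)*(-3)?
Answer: 0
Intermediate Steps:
H(D, m) = 0 (H(D, m) = 0*(-3) = 0)
H(-4, -2)*(-101 + d(-9)) = 0*(-101 - 9) = 0*(-110) = 0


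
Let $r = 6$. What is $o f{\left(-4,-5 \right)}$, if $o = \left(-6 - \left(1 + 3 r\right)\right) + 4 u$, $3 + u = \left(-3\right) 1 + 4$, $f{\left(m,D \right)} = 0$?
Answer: $0$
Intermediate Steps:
$u = -2$ ($u = -3 + \left(\left(-3\right) 1 + 4\right) = -3 + \left(-3 + 4\right) = -3 + 1 = -2$)
$o = -33$ ($o = \left(-6 - 19\right) + 4 \left(-2\right) = \left(-6 - 19\right) - 8 = -25 - 8 = -33$)
$o f{\left(-4,-5 \right)} = \left(-33\right) 0 = 0$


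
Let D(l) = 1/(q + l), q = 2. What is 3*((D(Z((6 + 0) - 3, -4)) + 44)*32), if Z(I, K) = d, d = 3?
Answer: 21216/5 ≈ 4243.2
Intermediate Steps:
Z(I, K) = 3
D(l) = 1/(2 + l)
3*((D(Z((6 + 0) - 3, -4)) + 44)*32) = 3*((1/(2 + 3) + 44)*32) = 3*((1/5 + 44)*32) = 3*((⅕ + 44)*32) = 3*((221/5)*32) = 3*(7072/5) = 21216/5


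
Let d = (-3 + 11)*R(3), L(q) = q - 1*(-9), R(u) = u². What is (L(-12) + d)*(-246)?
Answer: -16974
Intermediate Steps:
L(q) = 9 + q (L(q) = q + 9 = 9 + q)
d = 72 (d = (-3 + 11)*3² = 8*9 = 72)
(L(-12) + d)*(-246) = ((9 - 12) + 72)*(-246) = (-3 + 72)*(-246) = 69*(-246) = -16974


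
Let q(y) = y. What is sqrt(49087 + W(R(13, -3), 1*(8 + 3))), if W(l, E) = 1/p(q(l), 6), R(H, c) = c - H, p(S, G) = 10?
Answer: sqrt(4908710)/10 ≈ 221.56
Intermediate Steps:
W(l, E) = 1/10
sqrt(49087 + W(R(13, -3), 1*(8 + 3))) = sqrt(49087 + 1/10) = sqrt(490871/10) = sqrt(4908710)/10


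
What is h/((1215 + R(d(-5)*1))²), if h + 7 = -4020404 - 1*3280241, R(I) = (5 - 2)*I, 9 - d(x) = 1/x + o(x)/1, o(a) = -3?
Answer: -45629075/9790641 ≈ -4.6605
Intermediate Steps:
d(x) = 12 - 1/x (d(x) = 9 - (1/x - 3/1) = 9 - (1/x - 3*1) = 9 - (1/x - 3) = 9 - (-3 + 1/x) = 9 + (3 - 1/x) = 12 - 1/x)
R(I) = 3*I
h = -7300652 (h = -7 + (-4020404 - 1*3280241) = -7 + (-4020404 - 3280241) = -7 - 7300645 = -7300652)
h/((1215 + R(d(-5)*1))²) = -7300652/(1215 + 3*((12 - 1/(-5))*1))² = -7300652/(1215 + 3*((12 - 1*(-⅕))*1))² = -7300652/(1215 + 3*((12 + ⅕)*1))² = -7300652/(1215 + 3*((61/5)*1))² = -7300652/(1215 + 3*(61/5))² = -7300652/(1215 + 183/5)² = -7300652/((6258/5)²) = -7300652/39162564/25 = -7300652*25/39162564 = -45629075/9790641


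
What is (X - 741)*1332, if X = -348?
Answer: -1450548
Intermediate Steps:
(X - 741)*1332 = (-348 - 741)*1332 = -1089*1332 = -1450548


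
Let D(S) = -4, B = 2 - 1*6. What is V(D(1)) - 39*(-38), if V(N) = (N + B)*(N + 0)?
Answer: 1514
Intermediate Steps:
B = -4 (B = 2 - 6 = -4)
V(N) = N*(-4 + N) (V(N) = (N - 4)*(N + 0) = (-4 + N)*N = N*(-4 + N))
V(D(1)) - 39*(-38) = -4*(-4 - 4) - 39*(-38) = -4*(-8) + 1482 = 32 + 1482 = 1514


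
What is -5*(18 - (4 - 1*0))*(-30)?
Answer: 2100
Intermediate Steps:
-5*(18 - (4 - 1*0))*(-30) = -5*(18 - (4 + 0))*(-30) = -5*(18 - 1*4)*(-30) = -5*(18 - 4)*(-30) = -5*14*(-30) = -70*(-30) = 2100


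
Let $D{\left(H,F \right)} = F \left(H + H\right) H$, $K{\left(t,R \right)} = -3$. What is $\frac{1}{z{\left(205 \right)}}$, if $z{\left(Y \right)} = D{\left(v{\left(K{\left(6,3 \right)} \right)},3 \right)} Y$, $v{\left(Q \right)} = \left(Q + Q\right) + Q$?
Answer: $\frac{1}{99630} \approx 1.0037 \cdot 10^{-5}$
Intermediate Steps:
$v{\left(Q \right)} = 3 Q$ ($v{\left(Q \right)} = 2 Q + Q = 3 Q$)
$D{\left(H,F \right)} = 2 F H^{2}$ ($D{\left(H,F \right)} = F 2 H H = 2 F H H = 2 F H^{2}$)
$z{\left(Y \right)} = 486 Y$ ($z{\left(Y \right)} = 2 \cdot 3 \left(3 \left(-3\right)\right)^{2} Y = 2 \cdot 3 \left(-9\right)^{2} Y = 2 \cdot 3 \cdot 81 Y = 486 Y$)
$\frac{1}{z{\left(205 \right)}} = \frac{1}{486 \cdot 205} = \frac{1}{99630}$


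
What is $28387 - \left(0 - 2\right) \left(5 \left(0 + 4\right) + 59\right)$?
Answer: $28545$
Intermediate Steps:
$28387 - \left(0 - 2\right) \left(5 \left(0 + 4\right) + 59\right) = 28387 - \left(0 - 2\right) \left(5 \cdot 4 + 59\right) = 28387 - - 2 \left(20 + 59\right) = 28387 - \left(-2\right) 79 = 28387 - -158 = 28387 + 158 = 28545$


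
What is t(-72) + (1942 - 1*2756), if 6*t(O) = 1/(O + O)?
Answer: -703297/864 ≈ -814.00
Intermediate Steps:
t(O) = 1/(12*O) (t(O) = 1/(6*(O + O)) = 1/(6*((2*O))) = (1/(2*O))/6 = 1/(12*O))
t(-72) + (1942 - 1*2756) = (1/12)/(-72) + (1942 - 1*2756) = (1/12)*(-1/72) + (1942 - 2756) = -1/864 - 814 = -703297/864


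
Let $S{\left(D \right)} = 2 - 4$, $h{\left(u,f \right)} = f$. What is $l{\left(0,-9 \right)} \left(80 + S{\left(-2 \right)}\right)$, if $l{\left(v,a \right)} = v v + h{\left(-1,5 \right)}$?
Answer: $390$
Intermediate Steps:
$l{\left(v,a \right)} = 5 + v^{2}$ ($l{\left(v,a \right)} = v v + 5 = v^{2} + 5 = 5 + v^{2}$)
$S{\left(D \right)} = -2$ ($S{\left(D \right)} = 2 - 4 = -2$)
$l{\left(0,-9 \right)} \left(80 + S{\left(-2 \right)}\right) = \left(5 + 0^{2}\right) \left(80 - 2\right) = \left(5 + 0\right) 78 = 5 \cdot 78 = 390$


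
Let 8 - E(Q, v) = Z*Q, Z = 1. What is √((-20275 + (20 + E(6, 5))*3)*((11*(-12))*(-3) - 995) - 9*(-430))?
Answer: √12109061 ≈ 3479.8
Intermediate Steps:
E(Q, v) = 8 - Q
√((-20275 + (20 + E(6, 5))*3)*((11*(-12))*(-3) - 995) - 9*(-430)) = √((-20275 + (20 + (8 - 1*6))*3)*((11*(-12))*(-3) - 995) - 9*(-430)) = √((-20275 + (20 + (8 - 6))*3)*(-132*(-3) - 995) - 1*(-3870)) = √((-20275 + (20 + 2)*3)*(396 - 995) + 3870) = √((-20275 + 22*3)*(-599) + 3870) = √((-20275 + 66)*(-599) + 3870) = √(-20209*(-599) + 3870) = √(12105191 + 3870) = √12109061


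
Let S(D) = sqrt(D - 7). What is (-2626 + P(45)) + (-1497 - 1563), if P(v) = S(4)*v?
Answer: -5686 + 45*I*sqrt(3) ≈ -5686.0 + 77.942*I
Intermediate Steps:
S(D) = sqrt(-7 + D)
P(v) = I*v*sqrt(3) (P(v) = sqrt(-7 + 4)*v = sqrt(-3)*v = (I*sqrt(3))*v = I*v*sqrt(3))
(-2626 + P(45)) + (-1497 - 1563) = (-2626 + I*45*sqrt(3)) + (-1497 - 1563) = (-2626 + 45*I*sqrt(3)) - 3060 = -5686 + 45*I*sqrt(3)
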